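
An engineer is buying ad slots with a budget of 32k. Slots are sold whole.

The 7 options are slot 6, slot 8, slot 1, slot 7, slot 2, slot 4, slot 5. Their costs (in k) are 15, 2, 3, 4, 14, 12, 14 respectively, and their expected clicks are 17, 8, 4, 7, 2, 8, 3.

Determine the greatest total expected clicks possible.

Allowing fractional choices, the relaxed optimum would be about 41.3, but ad slots are indivisible.
slot 6 + slot 8 + slot 1 + slot 7: cost 15 + 2 + 3 + 4 = 24 ≤ 32, expected clicks 17 + 8 + 4 + 7 = 36.
slot 6 + slot 8 + slot 4: cost 15 + 2 + 12 = 29 ≤ 32, expected clicks 17 + 8 + 8 = 33.
slot 6 + slot 8 + slot 1 + slot 4: cost 15 + 2 + 3 + 12 = 32 ≤ 32, expected clicks 17 + 8 + 4 + 8 = 37.
Best is slot 6, slot 8, slot 1, and slot 4 with total expected clicks 37.

37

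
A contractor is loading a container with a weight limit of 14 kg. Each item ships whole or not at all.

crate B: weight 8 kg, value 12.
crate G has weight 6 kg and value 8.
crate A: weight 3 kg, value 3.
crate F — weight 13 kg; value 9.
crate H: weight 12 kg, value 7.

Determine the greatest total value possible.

This is a 0-1 knapsack instance.
crate B + crate G: weight 8 + 6 = 14 ≤ 14, value 12 + 8 = 20.
crate B + crate A: weight 8 + 3 = 11 ≤ 14, value 12 + 3 = 15.
crate B: weight 8 ≤ 14, value 12.
Best is crate B and crate G with total value 20.

20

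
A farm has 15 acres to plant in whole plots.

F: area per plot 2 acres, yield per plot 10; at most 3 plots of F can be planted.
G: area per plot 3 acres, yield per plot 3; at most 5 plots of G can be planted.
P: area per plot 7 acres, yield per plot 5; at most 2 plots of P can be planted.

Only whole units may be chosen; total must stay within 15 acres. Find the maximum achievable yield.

39

Take 3×F and 3×G: area 15 ≤ 15, yield 3·10 + 3·3 = 39.
F has the best ratio (10/2) and is taken to its limit of 3; remaining capacity is filled optimally with the others.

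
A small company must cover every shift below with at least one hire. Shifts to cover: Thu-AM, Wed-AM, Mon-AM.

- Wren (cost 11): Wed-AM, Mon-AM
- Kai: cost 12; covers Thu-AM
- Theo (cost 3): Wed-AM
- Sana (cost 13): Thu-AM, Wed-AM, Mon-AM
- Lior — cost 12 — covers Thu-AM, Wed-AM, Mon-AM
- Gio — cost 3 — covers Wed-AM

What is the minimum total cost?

This is a weighted set-cover instance.
Lior alone covers Thu-AM, Wed-AM, Mon-AM — every shift.
Total cost: 12.

12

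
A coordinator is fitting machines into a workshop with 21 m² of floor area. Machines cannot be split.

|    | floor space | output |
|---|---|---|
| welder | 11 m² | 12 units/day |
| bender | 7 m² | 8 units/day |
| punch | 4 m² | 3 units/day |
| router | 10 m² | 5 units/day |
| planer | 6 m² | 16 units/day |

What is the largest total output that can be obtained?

31

Allowing fractional choices, the relaxed optimum would be about 32.7, but machines are indivisible.
welder + planer: floor space 11 + 6 = 17 ≤ 21, output 12 + 16 = 28.
welder + punch + planer: floor space 11 + 4 + 6 = 21 ≤ 21, output 12 + 3 + 16 = 31.
bender + punch + planer: floor space 7 + 4 + 6 = 17 ≤ 21, output 8 + 3 + 16 = 27.
Best is welder, punch, and planer with total output 31.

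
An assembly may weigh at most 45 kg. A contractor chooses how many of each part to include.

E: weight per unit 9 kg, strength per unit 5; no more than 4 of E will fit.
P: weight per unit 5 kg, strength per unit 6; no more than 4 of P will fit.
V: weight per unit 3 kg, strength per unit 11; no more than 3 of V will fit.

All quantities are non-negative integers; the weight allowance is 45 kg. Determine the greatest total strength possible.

Take 1×E, 4×P, and 3×V: weight 38 ≤ 45, strength 1·5 + 4·6 + 3·11 = 62.
V has the best ratio (11/3) and is taken to its limit of 3; remaining capacity is filled optimally with the others.

62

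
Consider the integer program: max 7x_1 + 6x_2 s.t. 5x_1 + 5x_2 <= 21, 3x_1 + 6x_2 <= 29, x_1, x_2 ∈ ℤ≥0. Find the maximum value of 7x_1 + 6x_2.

Relaxing integrality, the LP optimum is 29.40 at (x_1,x_2) = (4.2, 0), which is not an integer point.
(x_1,x_2)=(4,0): 5·4+5·0=20≤21, 3·4+6·0=12≤29, objective 28.
(x_1,x_2)=(3,1): 5·3+5·1=20≤21, 3·3+6·1=15≤29, objective 27.
(x_1,x_2)=(3,0): 5·3+5·0=15≤21, 3·3+6·0=9≤29, objective 21.
The best lattice point is (4,0), giving 28.

28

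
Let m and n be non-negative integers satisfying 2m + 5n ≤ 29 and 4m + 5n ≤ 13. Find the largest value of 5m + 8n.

Relaxing integrality, the LP optimum is 20.80 at (m,n) = (0, 2.6), which is not an integer point.
(m,n)=(2,1): 2·2+5·1=9≤29, 4·2+5·1=13≤13, objective 18.
(m,n)=(0,2): 2·0+5·2=10≤29, 4·0+5·2=10≤13, objective 16.
(m,n)=(3,0): 2·3+5·0=6≤29, 4·3+5·0=12≤13, objective 15.
No feasible integer point exceeds 18.

18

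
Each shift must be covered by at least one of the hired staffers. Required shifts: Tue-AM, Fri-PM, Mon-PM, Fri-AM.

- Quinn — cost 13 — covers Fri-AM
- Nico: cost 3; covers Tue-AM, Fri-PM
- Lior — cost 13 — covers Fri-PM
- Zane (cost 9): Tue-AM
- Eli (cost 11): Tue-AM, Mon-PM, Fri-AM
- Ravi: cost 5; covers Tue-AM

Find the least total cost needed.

Choose Nico and Eli: together they cover Tue-AM, Fri-PM, Mon-PM, Fri-AM — every shift.
Total cost: 3 + 11 = 14.
No cover costs less than 14.

14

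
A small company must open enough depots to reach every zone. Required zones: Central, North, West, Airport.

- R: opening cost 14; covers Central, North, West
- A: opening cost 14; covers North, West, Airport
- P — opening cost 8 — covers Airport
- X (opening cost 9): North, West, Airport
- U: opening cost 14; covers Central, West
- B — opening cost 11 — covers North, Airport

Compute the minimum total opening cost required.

The greedy cost-per-new-zone heuristic would pick X and R for 23, but a cheaper cover exists.
Choose R and P: together they cover Central, North, West, Airport — every zone.
Total opening cost: 14 + 8 = 22.
No cover costs less than 22.

22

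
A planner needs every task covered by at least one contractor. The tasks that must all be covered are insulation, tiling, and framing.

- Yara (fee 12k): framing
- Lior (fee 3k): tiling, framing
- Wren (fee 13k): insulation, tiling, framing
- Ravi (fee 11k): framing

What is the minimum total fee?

13

The greedy cost-per-new-task heuristic would pick Lior and Wren for 16, but a cheaper cover exists.
Wren alone covers insulation, tiling, framing — every task.
Total fee: 13.
No cover costs less than 13.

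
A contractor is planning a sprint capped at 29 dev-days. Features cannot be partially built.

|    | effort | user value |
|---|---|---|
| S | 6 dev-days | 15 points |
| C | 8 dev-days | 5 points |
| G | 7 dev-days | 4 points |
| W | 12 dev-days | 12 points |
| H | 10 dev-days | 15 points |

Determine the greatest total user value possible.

42

Allowing fractional choices, the relaxed optimum would be about 42.6, but features are indivisible.
S + C + H: effort 6 + 8 + 10 = 24 ≤ 29, user value 15 + 5 + 15 = 35.
S + W + H: effort 6 + 12 + 10 = 28 ≤ 29, user value 15 + 12 + 15 = 42.
S + G + H: effort 6 + 7 + 10 = 23 ≤ 29, user value 15 + 4 + 15 = 34.
Best is S, W, and H with total user value 42.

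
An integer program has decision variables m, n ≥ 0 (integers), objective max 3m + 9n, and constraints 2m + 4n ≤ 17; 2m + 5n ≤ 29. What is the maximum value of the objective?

36

The continuous relaxation peaks at (0, 4.25) with value 38.25; rounding to a feasible lattice point costs some objective.
(m,n)=(0,4): 2·0+4·4=16≤17, 2·0+5·4=20≤29, objective 36.
(m,n)=(1,3): 2·1+4·3=14≤17, 2·1+5·3=17≤29, objective 30.
(m,n)=(0,3): 2·0+4·3=12≤17, 2·0+5·3=15≤29, objective 27.
Maximum is 36 at (m,n)=(0,4).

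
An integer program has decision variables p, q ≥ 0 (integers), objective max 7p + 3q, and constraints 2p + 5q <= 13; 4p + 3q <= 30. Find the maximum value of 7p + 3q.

42

The continuous relaxation peaks at (6.5, 0) with value 45.50; rounding to a feasible lattice point costs some objective.
(p,q)=(6,0): 2·6+5·0=12≤13, 4·6+3·0=24≤30, objective 42.
(p,q)=(5,0): 2·5+5·0=10≤13, 4·5+3·0=20≤30, objective 35.
Maximum is 42 at (p,q)=(6,0).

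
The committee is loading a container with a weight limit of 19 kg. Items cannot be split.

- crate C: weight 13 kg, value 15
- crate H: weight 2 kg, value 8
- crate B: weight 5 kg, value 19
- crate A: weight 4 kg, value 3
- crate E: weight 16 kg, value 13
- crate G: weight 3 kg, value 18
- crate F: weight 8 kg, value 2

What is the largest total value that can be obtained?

48

Allowing fractional choices, the relaxed optimum would be about 55.4, but items are indivisible.
crate H + crate B + crate G + crate F: weight 2 + 5 + 3 + 8 = 18 ≤ 19, value 8 + 19 + 18 + 2 = 47.
crate H + crate B + crate A + crate G: weight 2 + 5 + 4 + 3 = 14 ≤ 19, value 8 + 19 + 3 + 18 = 48.
crate H + crate B + crate G: weight 2 + 5 + 3 = 10 ≤ 19, value 8 + 19 + 18 = 45.
Best is crate H, crate B, crate A, and crate G with total value 48.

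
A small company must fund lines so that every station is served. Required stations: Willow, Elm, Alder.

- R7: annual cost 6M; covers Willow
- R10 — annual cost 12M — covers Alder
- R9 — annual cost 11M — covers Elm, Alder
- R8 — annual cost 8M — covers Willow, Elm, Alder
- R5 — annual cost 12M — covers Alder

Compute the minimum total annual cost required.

8

This is an integer covering problem.
R8 alone covers Willow, Elm, Alder — every station.
Total annual cost: 8.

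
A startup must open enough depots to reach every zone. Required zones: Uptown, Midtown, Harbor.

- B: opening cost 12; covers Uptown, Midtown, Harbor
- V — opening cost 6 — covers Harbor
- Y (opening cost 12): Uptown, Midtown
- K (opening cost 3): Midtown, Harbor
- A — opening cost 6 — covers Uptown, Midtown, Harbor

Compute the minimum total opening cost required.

6

A alone covers Uptown, Midtown, Harbor — every zone.
Total opening cost: 6.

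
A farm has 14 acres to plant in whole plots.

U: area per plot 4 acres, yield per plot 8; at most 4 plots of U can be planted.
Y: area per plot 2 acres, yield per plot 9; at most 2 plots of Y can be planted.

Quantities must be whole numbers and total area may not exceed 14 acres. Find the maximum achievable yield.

Y has the best ratio (9/2); taking only Y gives at most 2×9 = 18 (stopped by the supply cap of 2).
Mixing does better — 2×U and 2×Y: area 12 ≤ 14, yield 2·8 + 2·9 = 34.

34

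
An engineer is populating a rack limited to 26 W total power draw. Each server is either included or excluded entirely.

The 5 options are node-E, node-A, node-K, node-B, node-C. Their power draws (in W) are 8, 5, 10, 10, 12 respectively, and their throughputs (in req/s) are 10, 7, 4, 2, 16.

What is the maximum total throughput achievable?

Treat it as a binary knapsack problem.
Allowing fractional choices, the relaxed optimum would be about 33.4, but servers are indivisible.
node-A + node-C: power draw 5 + 12 = 17 ≤ 26, throughput 7 + 16 = 23.
node-E + node-C: power draw 8 + 12 = 20 ≤ 26, throughput 10 + 16 = 26.
node-E + node-A + node-C: power draw 8 + 5 + 12 = 25 ≤ 26, throughput 10 + 7 + 16 = 33.
Best is node-E, node-A, and node-C with total throughput 33.

33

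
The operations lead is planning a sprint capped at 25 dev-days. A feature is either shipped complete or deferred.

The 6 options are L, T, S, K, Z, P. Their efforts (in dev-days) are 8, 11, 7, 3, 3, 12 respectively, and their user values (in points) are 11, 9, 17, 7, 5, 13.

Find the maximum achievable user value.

42

Allowing fractional choices, the relaxed optimum would be about 44.3, but features are indivisible.
L + S + K + Z: effort 8 + 7 + 3 + 3 = 21 ≤ 25, user value 11 + 17 + 7 + 5 = 40.
T + S + K + Z: effort 11 + 7 + 3 + 3 = 24 ≤ 25, user value 9 + 17 + 7 + 5 = 38.
S + K + Z + P: effort 7 + 3 + 3 + 12 = 25 ≤ 25, user value 17 + 7 + 5 + 13 = 42.
Best is S, K, Z, and P with total user value 42.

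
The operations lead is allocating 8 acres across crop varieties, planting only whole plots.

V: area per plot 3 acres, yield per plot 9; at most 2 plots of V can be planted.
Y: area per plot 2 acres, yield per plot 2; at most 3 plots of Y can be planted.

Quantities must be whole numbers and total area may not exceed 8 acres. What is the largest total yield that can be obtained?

20

This is a bounded integer knapsack.
2×V: area 6 ≤ 8, yield 2·9 = 18.
2×V and 1×Y: area 8 ≤ 8, yield 2·9 + 1·2 = 20.
Best is 20.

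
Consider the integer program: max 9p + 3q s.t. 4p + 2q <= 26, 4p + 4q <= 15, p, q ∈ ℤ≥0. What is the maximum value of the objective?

(p,q)=(3,0) is feasible, giving 27.
(p,q)=(2,1) is feasible, giving 21.
(p,q)=(2,0) is feasible, giving 18.
The best lattice point is (3,0), giving 27.

27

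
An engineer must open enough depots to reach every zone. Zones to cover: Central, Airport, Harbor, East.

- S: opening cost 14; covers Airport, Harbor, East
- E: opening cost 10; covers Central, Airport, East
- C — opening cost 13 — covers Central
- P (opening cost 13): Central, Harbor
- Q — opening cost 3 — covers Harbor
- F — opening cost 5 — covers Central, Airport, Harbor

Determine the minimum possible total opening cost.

13

This is an integer covering problem.
Choose E and Q: together they cover Central, Airport, Harbor, East — every zone.
Total opening cost: 10 + 3 = 13.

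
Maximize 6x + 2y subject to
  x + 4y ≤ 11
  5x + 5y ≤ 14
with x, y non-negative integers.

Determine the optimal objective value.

12

Relaxing integrality, the LP optimum is 16.80 at (x,y) = (2.8, 0), which is not an integer point.
(x,y)=(2,0): 1·2+4·0=2≤11, 5·2+5·0=10≤14, objective 12.
(x,y)=(1,1): 1·1+4·1=5≤11, 5·1+5·1=10≤14, objective 8.
(x,y)=(1,0): 1·1+4·0=1≤11, 5·1+5·0=5≤14, objective 6.
The best lattice point is (2,0), giving 12.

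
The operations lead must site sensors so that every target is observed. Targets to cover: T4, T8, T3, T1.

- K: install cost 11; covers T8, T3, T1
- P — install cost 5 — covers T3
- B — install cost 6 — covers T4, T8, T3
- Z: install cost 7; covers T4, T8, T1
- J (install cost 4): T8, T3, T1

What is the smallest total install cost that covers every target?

10

Choose B and J: together they cover T4, T8, T3, T1 — every target.
Total install cost: 6 + 4 = 10.
No cover costs less than 10.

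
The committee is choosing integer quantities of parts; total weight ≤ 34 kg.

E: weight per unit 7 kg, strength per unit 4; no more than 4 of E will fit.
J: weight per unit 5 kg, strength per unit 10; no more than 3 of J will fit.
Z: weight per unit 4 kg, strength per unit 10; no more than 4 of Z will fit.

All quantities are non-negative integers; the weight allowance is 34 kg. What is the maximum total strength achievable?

Z has the best ratio (10/4); taking only Z gives at most 4×10 = 40 (stopped by the supply cap of 4).
Mixing does better — 3×J and 4×Z: weight 31 ≤ 34, strength 3·10 + 4·10 = 70.

70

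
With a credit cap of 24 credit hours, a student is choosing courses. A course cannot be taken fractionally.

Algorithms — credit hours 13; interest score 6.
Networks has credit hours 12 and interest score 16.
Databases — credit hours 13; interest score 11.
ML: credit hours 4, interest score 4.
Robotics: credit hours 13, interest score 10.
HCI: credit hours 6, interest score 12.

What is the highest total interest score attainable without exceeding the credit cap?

Treat it as a binary knapsack problem.
Allowing fractional choices, the relaxed optimum would be about 33.7, but courses are indivisible.
Networks + HCI: credit hours 12 + 6 = 18 ≤ 24, interest score 16 + 12 = 28.
Networks + ML + HCI: credit hours 12 + 4 + 6 = 22 ≤ 24, interest score 16 + 4 + 12 = 32.
Databases + ML + HCI: credit hours 13 + 4 + 6 = 23 ≤ 24, interest score 11 + 4 + 12 = 27.
Best is Networks, ML, and HCI with total interest score 32.

32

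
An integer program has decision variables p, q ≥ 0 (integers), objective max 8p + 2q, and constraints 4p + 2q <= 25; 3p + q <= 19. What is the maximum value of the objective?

The continuous relaxation peaks at (6.25, 0) with value 50.00; rounding to a feasible lattice point costs some objective.
(p,q)=(6,0) is feasible, giving 48.
(p,q)=(5,1) is feasible, giving 42.
(p,q)=(5,0) is feasible, giving 40.
No feasible integer point exceeds 48.

48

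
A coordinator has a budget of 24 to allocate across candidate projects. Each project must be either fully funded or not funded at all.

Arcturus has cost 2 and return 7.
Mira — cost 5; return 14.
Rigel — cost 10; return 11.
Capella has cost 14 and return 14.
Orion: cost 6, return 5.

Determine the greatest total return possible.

Allowing fractional choices, the relaxed optimum would be about 39.0, but projects are indivisible.
Arcturus + Mira + Rigel + Orion: cost 2 + 5 + 10 + 6 = 23 ≤ 24, return 7 + 14 + 11 + 5 = 37.
Arcturus + Mira + Capella: cost 2 + 5 + 14 = 21 ≤ 24, return 7 + 14 + 14 = 35.
Best is Arcturus, Mira, Rigel, and Orion with total return 37.

37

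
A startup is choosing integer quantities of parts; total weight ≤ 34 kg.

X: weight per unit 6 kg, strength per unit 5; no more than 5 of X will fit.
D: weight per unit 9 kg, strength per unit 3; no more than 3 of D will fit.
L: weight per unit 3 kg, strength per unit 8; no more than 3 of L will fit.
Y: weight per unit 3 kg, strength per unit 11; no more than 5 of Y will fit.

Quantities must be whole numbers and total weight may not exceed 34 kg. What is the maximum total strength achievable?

This is a bounded integer knapsack.
Y has the best ratio (11/3); taking only Y gives at most 5×11 = 55 (stopped by the supply cap of 5).
Mixing does better — 1×X, 3×L, and 5×Y: weight 30 ≤ 34, strength 1·5 + 3·8 + 5·11 = 84.

84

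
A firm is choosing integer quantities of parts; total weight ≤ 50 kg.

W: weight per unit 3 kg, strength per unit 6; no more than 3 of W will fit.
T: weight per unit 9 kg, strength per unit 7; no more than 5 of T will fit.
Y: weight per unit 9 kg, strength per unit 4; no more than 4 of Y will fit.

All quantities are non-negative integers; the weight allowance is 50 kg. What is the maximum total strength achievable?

W has the best ratio (6/3); taking only W gives at most 3×6 = 18 (stopped by the supply cap of 3).
Mixing does better — 3×W and 4×T: weight 45 ≤ 50, strength 3·6 + 4·7 = 46.

46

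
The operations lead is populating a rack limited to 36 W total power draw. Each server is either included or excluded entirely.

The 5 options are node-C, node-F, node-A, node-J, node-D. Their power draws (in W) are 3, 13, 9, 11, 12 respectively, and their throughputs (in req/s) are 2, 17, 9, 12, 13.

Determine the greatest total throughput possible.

42

node-C + node-F + node-A + node-J: power draw 3 + 13 + 9 + 11 = 36 ≤ 36, throughput 2 + 17 + 9 + 12 = 40.
node-F + node-J + node-D: power draw 13 + 11 + 12 = 36 ≤ 36, throughput 17 + 12 + 13 = 42.
Best is node-F, node-J, and node-D with total throughput 42.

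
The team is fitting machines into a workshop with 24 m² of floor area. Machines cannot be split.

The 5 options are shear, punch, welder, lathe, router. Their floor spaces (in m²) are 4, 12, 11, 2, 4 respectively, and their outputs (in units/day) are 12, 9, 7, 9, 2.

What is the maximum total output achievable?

32

Allowing fractional choices, the relaxed optimum would be about 33.8, but machines are indivisible.
shear + punch + lathe: floor space 4 + 12 + 2 = 18 ≤ 24, output 12 + 9 + 9 = 30.
shear + punch + lathe + router: floor space 4 + 12 + 2 + 4 = 22 ≤ 24, output 12 + 9 + 9 + 2 = 32.
shear + welder + lathe + router: floor space 4 + 11 + 2 + 4 = 21 ≤ 24, output 12 + 7 + 9 + 2 = 30.
Best is shear, punch, lathe, and router with total output 32.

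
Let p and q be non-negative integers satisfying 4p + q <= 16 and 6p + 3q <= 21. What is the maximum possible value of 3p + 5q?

35

(p,q)=(0,7): 4·0+1·7=7≤16, 6·0+3·7=21≤21, objective 35.
(p,q)=(0,6): 4·0+1·6=6≤16, 6·0+3·6=18≤21, objective 30.
No feasible integer point exceeds 35.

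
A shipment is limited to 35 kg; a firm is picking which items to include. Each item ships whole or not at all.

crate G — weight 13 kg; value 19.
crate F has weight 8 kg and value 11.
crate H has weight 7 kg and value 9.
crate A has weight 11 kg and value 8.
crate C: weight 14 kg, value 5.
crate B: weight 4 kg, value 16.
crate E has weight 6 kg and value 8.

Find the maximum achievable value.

55

Treat it as a binary knapsack problem.
Allowing fractional choices, the relaxed optimum would be about 59.1, but items are indivisible.
crate G + crate H + crate B + crate E: weight 13 + 7 + 4 + 6 = 30 ≤ 35, value 19 + 9 + 16 + 8 = 52.
crate G + crate F + crate H + crate B: weight 13 + 8 + 7 + 4 = 32 ≤ 35, value 19 + 11 + 9 + 16 = 55.
crate G + crate F + crate B + crate E: weight 13 + 8 + 4 + 6 = 31 ≤ 35, value 19 + 11 + 16 + 8 = 54.
Best is crate G, crate F, crate H, and crate B with total value 55.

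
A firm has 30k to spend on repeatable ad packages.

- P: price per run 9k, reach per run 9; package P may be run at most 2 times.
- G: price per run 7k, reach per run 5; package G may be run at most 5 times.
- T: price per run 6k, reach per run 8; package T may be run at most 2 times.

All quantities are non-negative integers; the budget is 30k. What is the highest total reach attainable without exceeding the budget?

34

T has the best ratio (8/6); taking only T gives at most 2×8 = 16 (stopped by the supply cap of 2).
Mixing does better — 2×P and 2×T: price 30 ≤ 30, reach 2·9 + 2·8 = 34.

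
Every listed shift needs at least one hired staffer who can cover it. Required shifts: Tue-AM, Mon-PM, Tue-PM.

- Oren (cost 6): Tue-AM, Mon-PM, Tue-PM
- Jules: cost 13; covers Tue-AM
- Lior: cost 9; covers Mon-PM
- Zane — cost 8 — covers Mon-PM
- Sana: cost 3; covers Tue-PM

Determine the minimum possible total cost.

Oren alone covers Tue-AM, Mon-PM, Tue-PM — every shift.
Total cost: 6.
No cover costs less than 6.

6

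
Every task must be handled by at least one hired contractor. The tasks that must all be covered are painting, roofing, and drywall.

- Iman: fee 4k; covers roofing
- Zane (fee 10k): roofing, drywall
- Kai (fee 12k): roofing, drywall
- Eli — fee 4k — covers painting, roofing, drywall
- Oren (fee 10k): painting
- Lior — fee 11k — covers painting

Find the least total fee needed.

Eli alone covers painting, roofing, drywall — every task.
Total fee: 4.

4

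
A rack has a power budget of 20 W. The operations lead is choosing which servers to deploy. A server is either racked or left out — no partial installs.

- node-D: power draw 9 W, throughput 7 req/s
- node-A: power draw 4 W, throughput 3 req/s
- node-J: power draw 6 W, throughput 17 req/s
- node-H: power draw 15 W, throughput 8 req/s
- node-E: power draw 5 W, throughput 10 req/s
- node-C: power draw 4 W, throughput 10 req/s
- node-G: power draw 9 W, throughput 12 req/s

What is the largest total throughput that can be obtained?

40

Treat it as a binary knapsack problem.
Take node-A, node-J, node-E, and node-C: power draw 4 + 6 + 5 + 4 = 19 ≤ 20, throughput 3 + 17 + 10 + 10 = 40.
No other feasible combination does better.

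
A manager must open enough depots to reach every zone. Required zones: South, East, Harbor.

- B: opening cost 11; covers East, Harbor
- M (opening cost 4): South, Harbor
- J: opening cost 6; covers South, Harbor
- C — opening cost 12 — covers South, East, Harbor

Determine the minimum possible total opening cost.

12

This is a weighted set-cover instance.
The greedy cost-per-new-zone heuristic would pick M and B for 15, but a cheaper cover exists.
C alone covers South, East, Harbor — every zone.
Total opening cost: 12.
No cover costs less than 12.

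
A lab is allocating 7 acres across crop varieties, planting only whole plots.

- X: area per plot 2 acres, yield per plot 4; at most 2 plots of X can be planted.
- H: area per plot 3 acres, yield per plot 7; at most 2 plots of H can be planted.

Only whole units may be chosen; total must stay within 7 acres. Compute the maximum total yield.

15

H has the best ratio (7/3); taking only H gives at most 2×7 = 14 (stopped by the area limit).
Mixing does better — 2×X and 1×H: area 7 ≤ 7, yield 2·4 + 1·7 = 15.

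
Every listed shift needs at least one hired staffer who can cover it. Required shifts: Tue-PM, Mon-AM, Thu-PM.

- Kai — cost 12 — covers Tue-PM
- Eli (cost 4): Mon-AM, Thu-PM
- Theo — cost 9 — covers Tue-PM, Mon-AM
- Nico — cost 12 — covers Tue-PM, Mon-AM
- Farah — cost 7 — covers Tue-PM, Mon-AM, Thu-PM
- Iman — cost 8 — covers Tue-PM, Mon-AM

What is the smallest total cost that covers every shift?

The greedy cost-per-new-shift heuristic would pick Eli and Farah for 11, but a cheaper cover exists.
Farah alone covers Tue-PM, Mon-AM, Thu-PM — every shift.
Total cost: 7.
No cover costs less than 7.

7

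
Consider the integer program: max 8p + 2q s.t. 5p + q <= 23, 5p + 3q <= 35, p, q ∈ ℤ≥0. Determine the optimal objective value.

(p,q)=(4,3): 5·4+1·3=23≤23, 5·4+3·3=29≤35, objective 38.
(p,q)=(4,2): 5·4+1·2=22≤23, 5·4+3·2=26≤35, objective 36.
(p,q)=(3,6): 5·3+1·6=21≤23, 5·3+3·6=33≤35, objective 36.
(p,q)=(3,5): 5·3+1·5=20≤23, 5·3+3·5=30≤35, objective 34.
No feasible integer point exceeds 38.

38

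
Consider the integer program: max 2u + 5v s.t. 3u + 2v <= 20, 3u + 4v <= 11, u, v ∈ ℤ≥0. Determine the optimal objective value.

12

(u,v)=(1,2): 3·1+2·2=7≤20, 3·1+4·2=11≤11, objective 12.
(u,v)=(0,2): 3·0+2·2=4≤20, 3·0+4·2=8≤11, objective 10.
(u,v)=(2,1): 3·2+2·1=8≤20, 3·2+4·1=10≤11, objective 9.
(u,v)=(1,1): 3·1+2·1=5≤20, 3·1+4·1=7≤11, objective 7.
The best lattice point is (1,2), giving 12.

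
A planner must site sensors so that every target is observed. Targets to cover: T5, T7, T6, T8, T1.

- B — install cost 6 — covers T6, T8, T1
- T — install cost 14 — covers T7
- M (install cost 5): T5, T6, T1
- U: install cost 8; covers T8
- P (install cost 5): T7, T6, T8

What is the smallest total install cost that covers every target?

Choose M and P: together they cover T5, T7, T6, T8, T1 — every target.
Total install cost: 5 + 5 = 10.
No cover costs less than 10.

10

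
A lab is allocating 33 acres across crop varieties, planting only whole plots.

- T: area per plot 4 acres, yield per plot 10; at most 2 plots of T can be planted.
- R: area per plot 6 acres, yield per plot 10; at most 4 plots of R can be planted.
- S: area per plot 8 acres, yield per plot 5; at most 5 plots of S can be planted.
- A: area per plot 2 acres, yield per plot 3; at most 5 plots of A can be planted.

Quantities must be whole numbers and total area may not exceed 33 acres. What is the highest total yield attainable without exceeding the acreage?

This is a bounded integer knapsack.
2×T and 4×R: area 32 ≤ 33, yield 2·10 + 4·10 = 60.
2×T, 3×R, and 3×A: area 32 ≤ 33, yield 2·10 + 3·10 + 3·3 = 59.
Best is 60.

60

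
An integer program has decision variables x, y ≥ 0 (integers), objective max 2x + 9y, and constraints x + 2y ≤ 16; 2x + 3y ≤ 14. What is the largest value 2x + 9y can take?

(x,y)=(1,4): 1·1+2·4=9≤16, 2·1+3·4=14≤14, objective 38.
(x,y)=(0,4): 1·0+2·4=8≤16, 2·0+3·4=12≤14, objective 36.
(x,y)=(2,3): 1·2+2·3=8≤16, 2·2+3·3=13≤14, objective 31.
Maximum is 38 at (x,y)=(1,4).

38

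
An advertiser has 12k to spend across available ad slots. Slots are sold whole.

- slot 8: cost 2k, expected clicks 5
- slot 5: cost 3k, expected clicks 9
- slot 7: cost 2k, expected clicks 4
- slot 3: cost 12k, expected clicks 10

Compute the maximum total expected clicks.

Allowing fractional choices, the relaxed optimum would be about 22.2, but ad slots are indivisible.
slot 8 + slot 5: cost 2 + 3 = 5 ≤ 12, expected clicks 5 + 9 = 14.
slot 8 + slot 5 + slot 7: cost 2 + 3 + 2 = 7 ≤ 12, expected clicks 5 + 9 + 4 = 18.
Best is slot 8, slot 5, and slot 7 with total expected clicks 18.

18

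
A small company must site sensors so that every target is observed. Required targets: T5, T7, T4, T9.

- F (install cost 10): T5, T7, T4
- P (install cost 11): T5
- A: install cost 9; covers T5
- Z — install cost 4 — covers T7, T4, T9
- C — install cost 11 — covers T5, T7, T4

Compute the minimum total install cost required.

13

Choose A and Z: together they cover T5, T7, T4, T9 — every target.
Total install cost: 9 + 4 = 13.
No cover costs less than 13.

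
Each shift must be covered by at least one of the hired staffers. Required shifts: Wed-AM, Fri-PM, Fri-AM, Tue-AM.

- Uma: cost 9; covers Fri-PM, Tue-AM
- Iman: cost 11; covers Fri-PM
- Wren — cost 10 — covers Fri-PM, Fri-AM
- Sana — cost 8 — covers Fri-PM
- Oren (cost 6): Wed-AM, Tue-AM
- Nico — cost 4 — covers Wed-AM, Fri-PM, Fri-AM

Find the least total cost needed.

10

Choose Oren and Nico: together they cover Wed-AM, Fri-PM, Fri-AM, Tue-AM — every shift.
Total cost: 6 + 4 = 10.
No cover costs less than 10.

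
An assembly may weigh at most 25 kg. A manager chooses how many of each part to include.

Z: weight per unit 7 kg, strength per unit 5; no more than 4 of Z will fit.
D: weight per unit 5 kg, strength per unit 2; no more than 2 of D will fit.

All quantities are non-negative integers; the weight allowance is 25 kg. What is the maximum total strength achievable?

15

Z has the best ratio (5/7); taking only Z gives at most 3×5 = 15 (stopped by the weight limit).
Optimal: 3×Z: weight 21 ≤ 25, strength 3·5 = 15.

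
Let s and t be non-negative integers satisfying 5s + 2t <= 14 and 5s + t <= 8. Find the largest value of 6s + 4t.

(s,t)=(0,7): 5·0+2·7=14≤14, 5·0+1·7=7≤8, objective 28.
(s,t)=(0,6): 5·0+2·6=12≤14, 5·0+1·6=6≤8, objective 24.
Maximum is 28 at (s,t)=(0,7).

28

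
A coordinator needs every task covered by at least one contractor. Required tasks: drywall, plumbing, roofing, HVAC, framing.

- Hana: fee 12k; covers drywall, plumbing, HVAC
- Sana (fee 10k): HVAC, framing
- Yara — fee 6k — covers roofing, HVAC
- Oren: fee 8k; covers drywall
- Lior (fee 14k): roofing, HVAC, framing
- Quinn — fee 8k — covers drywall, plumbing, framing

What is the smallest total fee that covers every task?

Choose Yara and Quinn: together they cover drywall, plumbing, roofing, HVAC, framing — every task.
Total fee: 6 + 8 = 14.
No cover costs less than 14.

14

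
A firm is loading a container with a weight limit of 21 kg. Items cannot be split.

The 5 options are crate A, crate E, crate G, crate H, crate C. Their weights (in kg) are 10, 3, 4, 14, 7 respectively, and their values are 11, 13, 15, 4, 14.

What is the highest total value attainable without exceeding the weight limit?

crate E + crate G + crate C: weight 3 + 4 + 7 = 14 ≤ 21, value 13 + 15 + 14 = 42.
crate A + crate G + crate C: weight 10 + 4 + 7 = 21 ≤ 21, value 11 + 15 + 14 = 40.
crate A + crate E + crate G: weight 10 + 3 + 4 = 17 ≤ 21, value 11 + 13 + 15 = 39.
Best is crate E, crate G, and crate C with total value 42.

42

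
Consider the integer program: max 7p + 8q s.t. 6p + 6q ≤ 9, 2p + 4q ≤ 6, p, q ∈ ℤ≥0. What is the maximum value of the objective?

8

The continuous relaxation peaks at (0, 1.5) with value 12.00; rounding to a feasible lattice point costs some objective.
(p,q)=(0,1): 6·0+6·1=6≤9, 2·0+4·1=4≤6, objective 8.
(p,q)=(1,0): 6·1+6·0=6≤9, 2·1+4·0=2≤6, objective 7.
The best lattice point is (0,1), giving 8.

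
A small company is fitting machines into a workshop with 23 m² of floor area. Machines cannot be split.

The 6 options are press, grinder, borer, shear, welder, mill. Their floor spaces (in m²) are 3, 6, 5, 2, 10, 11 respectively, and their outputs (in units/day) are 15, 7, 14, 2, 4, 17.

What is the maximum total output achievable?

Allowing fractional choices, the relaxed optimum would be about 50.7, but machines are indivisible.
press + borer + shear + mill: floor space 3 + 5 + 2 + 11 = 21 ≤ 23, output 15 + 14 + 2 + 17 = 48.
press + borer + mill: floor space 3 + 5 + 11 = 19 ≤ 23, output 15 + 14 + 17 = 46.
press + grinder + shear + mill: floor space 3 + 6 + 2 + 11 = 22 ≤ 23, output 15 + 7 + 2 + 17 = 41.
Best is press, borer, shear, and mill with total output 48.

48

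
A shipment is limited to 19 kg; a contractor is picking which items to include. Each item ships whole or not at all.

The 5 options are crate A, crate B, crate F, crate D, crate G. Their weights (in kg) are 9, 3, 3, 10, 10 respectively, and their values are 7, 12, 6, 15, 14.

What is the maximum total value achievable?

Take crate B, crate F, and crate D: weight 3 + 3 + 10 = 16 ≤ 19, value 12 + 6 + 15 = 33.
No other feasible combination does better.

33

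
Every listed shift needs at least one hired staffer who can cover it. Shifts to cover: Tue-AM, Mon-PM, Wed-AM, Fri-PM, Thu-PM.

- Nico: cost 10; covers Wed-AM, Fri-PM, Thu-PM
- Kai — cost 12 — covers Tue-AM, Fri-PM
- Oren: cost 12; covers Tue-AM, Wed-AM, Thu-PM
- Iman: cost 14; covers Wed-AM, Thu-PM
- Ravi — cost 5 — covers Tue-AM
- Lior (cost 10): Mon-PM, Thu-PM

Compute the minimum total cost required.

25

Choose Nico, Ravi, and Lior: together they cover Tue-AM, Mon-PM, Wed-AM, Fri-PM, Thu-PM — every shift.
Total cost: 10 + 5 + 10 = 25.
No cover costs less than 25.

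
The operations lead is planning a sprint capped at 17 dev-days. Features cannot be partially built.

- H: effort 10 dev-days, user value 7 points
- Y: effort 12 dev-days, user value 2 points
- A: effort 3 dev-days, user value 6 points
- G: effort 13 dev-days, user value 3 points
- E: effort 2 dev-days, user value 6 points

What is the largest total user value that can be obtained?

19

Take H, A, and E: effort 10 + 3 + 2 = 15 ≤ 17, user value 7 + 6 + 6 = 19.
No other feasible combination does better.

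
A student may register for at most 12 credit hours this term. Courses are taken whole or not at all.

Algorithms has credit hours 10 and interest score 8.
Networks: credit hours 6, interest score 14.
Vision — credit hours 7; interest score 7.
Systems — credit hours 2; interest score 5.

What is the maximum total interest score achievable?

Take Networks and Systems: credit hours 6 + 2 = 8 ≤ 12, interest score 14 + 5 = 19.
No other feasible combination does better.

19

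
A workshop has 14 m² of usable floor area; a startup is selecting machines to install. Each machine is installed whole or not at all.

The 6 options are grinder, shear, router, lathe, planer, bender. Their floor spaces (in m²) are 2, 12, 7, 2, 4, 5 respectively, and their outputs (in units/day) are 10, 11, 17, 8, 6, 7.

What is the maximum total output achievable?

grinder + router + bender: floor space 2 + 7 + 5 = 14 ≤ 14, output 10 + 17 + 7 = 34.
grinder + router + lathe: floor space 2 + 7 + 2 = 11 ≤ 14, output 10 + 17 + 8 = 35.
grinder + router + planer: floor space 2 + 7 + 4 = 13 ≤ 14, output 10 + 17 + 6 = 33.
Best is grinder, router, and lathe with total output 35.

35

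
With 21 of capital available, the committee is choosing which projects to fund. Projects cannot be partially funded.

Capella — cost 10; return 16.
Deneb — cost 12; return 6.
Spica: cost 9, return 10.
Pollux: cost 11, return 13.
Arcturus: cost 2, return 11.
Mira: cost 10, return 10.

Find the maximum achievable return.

Capella + Pollux: cost 10 + 11 = 21 ≤ 21, return 16 + 13 = 29.
Capella + Spica + Arcturus: cost 10 + 9 + 2 = 21 ≤ 21, return 16 + 10 + 11 = 37.
Spica + Arcturus + Mira: cost 9 + 2 + 10 = 21 ≤ 21, return 10 + 11 + 10 = 31.
Best is Capella, Spica, and Arcturus with total return 37.

37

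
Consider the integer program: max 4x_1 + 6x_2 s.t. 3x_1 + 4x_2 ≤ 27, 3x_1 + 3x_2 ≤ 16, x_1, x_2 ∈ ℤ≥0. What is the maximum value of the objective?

30

(x_1,x_2)=(0,5) is feasible, giving 30.
(x_1,x_2)=(1,4) is feasible, giving 28.
(x_1,x_2)=(0,4) is feasible, giving 24.
No feasible integer point exceeds 30.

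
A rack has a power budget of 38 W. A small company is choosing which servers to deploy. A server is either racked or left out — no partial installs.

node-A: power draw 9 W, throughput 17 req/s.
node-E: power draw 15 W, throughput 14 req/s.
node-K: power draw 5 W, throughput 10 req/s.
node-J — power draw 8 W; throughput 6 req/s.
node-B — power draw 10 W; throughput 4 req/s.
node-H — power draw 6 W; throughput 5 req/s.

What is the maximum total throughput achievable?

Allowing fractional choices, the relaxed optimum would be about 48.2, but servers are indivisible.
node-A + node-E + node-K + node-J: power draw 9 + 15 + 5 + 8 = 37 ≤ 38, throughput 17 + 14 + 10 + 6 = 47.
node-A + node-E + node-K + node-H: power draw 9 + 15 + 5 + 6 = 35 ≤ 38, throughput 17 + 14 + 10 + 5 = 46.
Best is node-A, node-E, node-K, and node-J with total throughput 47.

47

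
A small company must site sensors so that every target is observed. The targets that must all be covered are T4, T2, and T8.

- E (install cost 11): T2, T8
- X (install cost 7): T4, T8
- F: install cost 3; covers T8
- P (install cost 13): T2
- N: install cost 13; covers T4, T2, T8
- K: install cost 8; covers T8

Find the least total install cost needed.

This is a weighted set-cover instance.
N alone covers T4, T2, T8 — every target.
Total install cost: 13.

13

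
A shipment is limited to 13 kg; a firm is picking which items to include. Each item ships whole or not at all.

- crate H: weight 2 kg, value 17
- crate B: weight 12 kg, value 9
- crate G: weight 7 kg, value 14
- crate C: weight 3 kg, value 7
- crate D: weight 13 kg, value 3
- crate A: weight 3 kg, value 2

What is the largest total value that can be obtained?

38

Treat it as a binary knapsack problem.
crate H + crate G + crate C: weight 2 + 7 + 3 = 12 ≤ 13, value 17 + 14 + 7 = 38.
crate H + crate G + crate A: weight 2 + 7 + 3 = 12 ≤ 13, value 17 + 14 + 2 = 33.
Best is crate H, crate G, and crate C with total value 38.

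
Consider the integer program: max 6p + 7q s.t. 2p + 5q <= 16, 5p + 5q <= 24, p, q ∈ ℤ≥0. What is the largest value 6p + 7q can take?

The continuous relaxation peaks at (2.67, 2.13) with value 30.93; rounding to a feasible lattice point costs some objective.
(p,q)=(2,2): 2·2+5·2=14≤16, 5·2+5·2=20≤24, objective 26.
(p,q)=(3,1): 2·3+5·1=11≤16, 5·3+5·1=20≤24, objective 25.
(p,q)=(1,2): 2·1+5·2=12≤16, 5·1+5·2=15≤24, objective 20.
Maximum is 26 at (p,q)=(2,2).

26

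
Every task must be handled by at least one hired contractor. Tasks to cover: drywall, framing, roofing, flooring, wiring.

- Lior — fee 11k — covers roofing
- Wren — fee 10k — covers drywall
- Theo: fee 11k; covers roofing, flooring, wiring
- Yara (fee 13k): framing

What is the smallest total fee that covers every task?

Choose Wren, Theo, and Yara: together they cover drywall, framing, roofing, flooring, wiring — every task.
Total fee: 10 + 11 + 13 = 34.

34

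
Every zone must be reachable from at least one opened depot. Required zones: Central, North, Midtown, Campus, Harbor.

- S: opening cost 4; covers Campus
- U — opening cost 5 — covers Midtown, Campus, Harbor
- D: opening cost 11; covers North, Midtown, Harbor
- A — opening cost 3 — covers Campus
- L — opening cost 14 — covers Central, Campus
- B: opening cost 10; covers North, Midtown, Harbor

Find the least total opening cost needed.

The greedy cost-per-new-zone heuristic would pick U, B, and L for 29, but a cheaper cover exists.
Choose L and B: together they cover Central, North, Midtown, Campus, Harbor — every zone.
Total opening cost: 14 + 10 = 24.
No cover costs less than 24.

24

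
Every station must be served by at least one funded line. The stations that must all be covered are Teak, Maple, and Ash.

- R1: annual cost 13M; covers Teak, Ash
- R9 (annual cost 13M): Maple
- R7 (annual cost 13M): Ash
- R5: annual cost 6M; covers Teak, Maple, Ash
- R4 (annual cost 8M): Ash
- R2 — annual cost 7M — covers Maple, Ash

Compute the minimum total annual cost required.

R5 alone covers Teak, Maple, Ash — every station.
Total annual cost: 6.

6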